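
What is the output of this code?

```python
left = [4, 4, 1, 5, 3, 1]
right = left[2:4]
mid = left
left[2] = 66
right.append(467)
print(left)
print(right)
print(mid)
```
[4, 4, 66, 5, 3, 1]
[1, 5, 467]
[4, 4, 66, 5, 3, 1]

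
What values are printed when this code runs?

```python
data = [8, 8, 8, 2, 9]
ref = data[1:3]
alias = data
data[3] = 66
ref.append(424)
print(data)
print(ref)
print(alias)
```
[8, 8, 8, 66, 9]
[8, 8, 424]
[8, 8, 8, 66, 9]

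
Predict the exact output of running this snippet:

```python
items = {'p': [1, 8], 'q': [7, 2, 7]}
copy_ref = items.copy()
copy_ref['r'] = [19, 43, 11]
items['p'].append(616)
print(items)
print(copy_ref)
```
{'p': [1, 8, 616], 'q': [7, 2, 7]}
{'p': [1, 8, 616], 'q': [7, 2, 7], 'r': [19, 43, 11]}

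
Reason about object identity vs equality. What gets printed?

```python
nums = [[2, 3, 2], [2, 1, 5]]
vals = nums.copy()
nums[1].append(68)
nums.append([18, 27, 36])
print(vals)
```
[[2, 3, 2], [2, 1, 5, 68]]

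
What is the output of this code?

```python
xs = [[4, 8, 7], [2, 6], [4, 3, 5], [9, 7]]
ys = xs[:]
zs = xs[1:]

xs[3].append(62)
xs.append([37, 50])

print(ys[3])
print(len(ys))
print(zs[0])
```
[9, 7, 62]
4
[2, 6]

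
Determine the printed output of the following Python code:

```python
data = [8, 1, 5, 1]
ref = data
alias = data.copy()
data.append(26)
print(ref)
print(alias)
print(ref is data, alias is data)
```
[8, 1, 5, 1, 26]
[8, 1, 5, 1]
True False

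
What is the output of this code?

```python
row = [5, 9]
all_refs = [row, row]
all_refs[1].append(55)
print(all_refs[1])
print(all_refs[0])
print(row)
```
[5, 9, 55]
[5, 9, 55]
[5, 9, 55]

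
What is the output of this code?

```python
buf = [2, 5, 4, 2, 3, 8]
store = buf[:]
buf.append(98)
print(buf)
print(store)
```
[2, 5, 4, 2, 3, 8, 98]
[2, 5, 4, 2, 3, 8]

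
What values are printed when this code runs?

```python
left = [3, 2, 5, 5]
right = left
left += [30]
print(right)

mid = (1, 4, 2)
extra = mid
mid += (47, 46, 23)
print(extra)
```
[3, 2, 5, 5, 30]
(1, 4, 2)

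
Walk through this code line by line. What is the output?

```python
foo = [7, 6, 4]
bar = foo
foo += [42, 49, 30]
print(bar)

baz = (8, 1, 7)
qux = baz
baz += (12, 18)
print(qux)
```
[7, 6, 4, 42, 49, 30]
(8, 1, 7)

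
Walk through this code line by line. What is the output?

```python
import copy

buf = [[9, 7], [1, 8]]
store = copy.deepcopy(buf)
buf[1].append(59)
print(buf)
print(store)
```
[[9, 7], [1, 8, 59]]
[[9, 7], [1, 8]]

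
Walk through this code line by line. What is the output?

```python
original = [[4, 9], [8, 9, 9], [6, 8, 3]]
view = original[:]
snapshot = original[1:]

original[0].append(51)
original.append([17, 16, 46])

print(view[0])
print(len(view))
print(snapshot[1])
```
[4, 9, 51]
3
[6, 8, 3]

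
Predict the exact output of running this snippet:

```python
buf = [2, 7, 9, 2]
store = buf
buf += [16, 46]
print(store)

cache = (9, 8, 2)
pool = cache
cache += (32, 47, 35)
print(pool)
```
[2, 7, 9, 2, 16, 46]
(9, 8, 2)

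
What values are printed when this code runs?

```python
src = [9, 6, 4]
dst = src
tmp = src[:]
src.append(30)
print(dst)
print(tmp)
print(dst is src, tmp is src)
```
[9, 6, 4, 30]
[9, 6, 4]
True False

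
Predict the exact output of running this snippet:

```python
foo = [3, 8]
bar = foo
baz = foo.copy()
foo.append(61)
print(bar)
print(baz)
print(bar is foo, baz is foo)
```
[3, 8, 61]
[3, 8]
True False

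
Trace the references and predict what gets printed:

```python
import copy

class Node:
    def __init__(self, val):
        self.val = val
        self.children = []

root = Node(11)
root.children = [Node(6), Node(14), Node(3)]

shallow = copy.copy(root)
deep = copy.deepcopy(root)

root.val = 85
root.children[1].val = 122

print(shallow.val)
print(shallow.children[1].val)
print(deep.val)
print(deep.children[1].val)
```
11
122
11
14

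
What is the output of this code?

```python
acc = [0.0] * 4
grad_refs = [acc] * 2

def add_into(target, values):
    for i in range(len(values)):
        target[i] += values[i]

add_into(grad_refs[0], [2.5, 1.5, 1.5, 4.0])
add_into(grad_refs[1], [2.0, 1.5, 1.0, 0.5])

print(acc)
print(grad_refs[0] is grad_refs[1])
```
[4.5, 3.0, 2.5, 4.5]
True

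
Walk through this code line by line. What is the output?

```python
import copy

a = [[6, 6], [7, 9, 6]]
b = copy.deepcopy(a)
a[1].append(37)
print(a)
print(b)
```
[[6, 6], [7, 9, 6, 37]]
[[6, 6], [7, 9, 6]]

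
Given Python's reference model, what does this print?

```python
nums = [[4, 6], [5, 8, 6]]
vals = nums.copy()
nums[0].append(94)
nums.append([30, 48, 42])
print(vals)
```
[[4, 6, 94], [5, 8, 6]]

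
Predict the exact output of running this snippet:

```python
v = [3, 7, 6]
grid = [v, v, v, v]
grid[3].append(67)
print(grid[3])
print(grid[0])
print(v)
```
[3, 7, 6, 67]
[3, 7, 6, 67]
[3, 7, 6, 67]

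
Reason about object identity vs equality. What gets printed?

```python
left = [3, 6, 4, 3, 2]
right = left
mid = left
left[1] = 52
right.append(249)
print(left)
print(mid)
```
[3, 52, 4, 3, 2, 249]
[3, 52, 4, 3, 2, 249]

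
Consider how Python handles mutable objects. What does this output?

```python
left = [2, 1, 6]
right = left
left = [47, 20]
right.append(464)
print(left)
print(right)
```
[47, 20]
[2, 1, 6, 464]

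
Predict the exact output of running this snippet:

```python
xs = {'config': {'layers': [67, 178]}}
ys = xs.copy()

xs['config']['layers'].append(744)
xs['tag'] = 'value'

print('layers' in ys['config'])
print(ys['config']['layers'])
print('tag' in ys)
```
True
[67, 178, 744]
False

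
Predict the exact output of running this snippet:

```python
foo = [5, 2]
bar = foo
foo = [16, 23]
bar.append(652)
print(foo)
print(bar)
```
[16, 23]
[5, 2, 652]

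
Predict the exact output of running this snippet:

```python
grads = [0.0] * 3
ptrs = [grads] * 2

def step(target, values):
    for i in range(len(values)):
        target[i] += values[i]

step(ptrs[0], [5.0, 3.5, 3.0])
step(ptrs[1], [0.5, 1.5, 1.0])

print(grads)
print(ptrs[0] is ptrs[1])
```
[5.5, 5.0, 4.0]
True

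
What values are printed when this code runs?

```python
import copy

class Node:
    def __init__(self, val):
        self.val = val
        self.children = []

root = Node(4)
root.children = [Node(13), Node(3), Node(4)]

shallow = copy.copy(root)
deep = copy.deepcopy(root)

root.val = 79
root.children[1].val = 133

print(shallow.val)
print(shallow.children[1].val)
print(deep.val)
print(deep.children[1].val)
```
4
133
4
3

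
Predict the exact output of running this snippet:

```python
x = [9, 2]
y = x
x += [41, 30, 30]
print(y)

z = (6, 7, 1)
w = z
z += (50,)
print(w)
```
[9, 2, 41, 30, 30]
(6, 7, 1)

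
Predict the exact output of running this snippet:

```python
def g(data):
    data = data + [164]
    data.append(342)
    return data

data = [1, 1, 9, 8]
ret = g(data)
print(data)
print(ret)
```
[1, 1, 9, 8]
[1, 1, 9, 8, 164, 342]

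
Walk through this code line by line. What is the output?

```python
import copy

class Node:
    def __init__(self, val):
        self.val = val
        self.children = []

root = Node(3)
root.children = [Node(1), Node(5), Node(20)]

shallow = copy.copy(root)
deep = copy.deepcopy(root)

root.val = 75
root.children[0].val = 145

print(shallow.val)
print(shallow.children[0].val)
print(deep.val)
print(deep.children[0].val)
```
3
145
3
1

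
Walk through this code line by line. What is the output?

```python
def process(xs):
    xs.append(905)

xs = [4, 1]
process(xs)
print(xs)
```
[4, 1, 905]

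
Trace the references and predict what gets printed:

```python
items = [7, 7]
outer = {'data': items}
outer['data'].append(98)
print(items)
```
[7, 7, 98]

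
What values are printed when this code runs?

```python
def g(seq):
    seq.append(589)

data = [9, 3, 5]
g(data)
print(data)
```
[9, 3, 5, 589]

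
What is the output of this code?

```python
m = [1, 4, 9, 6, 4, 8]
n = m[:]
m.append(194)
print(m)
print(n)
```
[1, 4, 9, 6, 4, 8, 194]
[1, 4, 9, 6, 4, 8]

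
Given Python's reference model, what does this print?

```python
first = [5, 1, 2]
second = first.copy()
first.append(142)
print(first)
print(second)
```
[5, 1, 2, 142]
[5, 1, 2]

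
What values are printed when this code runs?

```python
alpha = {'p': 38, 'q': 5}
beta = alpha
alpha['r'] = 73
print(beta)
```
{'p': 38, 'q': 5, 'r': 73}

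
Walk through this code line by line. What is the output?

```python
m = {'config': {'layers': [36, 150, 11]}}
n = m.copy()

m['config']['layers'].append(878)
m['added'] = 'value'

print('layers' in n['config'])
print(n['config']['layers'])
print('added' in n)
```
True
[36, 150, 11, 878]
False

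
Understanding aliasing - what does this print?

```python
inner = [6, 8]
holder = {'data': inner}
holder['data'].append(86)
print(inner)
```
[6, 8, 86]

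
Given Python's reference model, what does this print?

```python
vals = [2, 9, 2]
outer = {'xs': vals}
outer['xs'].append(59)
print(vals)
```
[2, 9, 2, 59]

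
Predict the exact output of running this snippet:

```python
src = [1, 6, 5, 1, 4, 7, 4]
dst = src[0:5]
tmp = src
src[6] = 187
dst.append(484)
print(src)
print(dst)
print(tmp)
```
[1, 6, 5, 1, 4, 7, 187]
[1, 6, 5, 1, 4, 484]
[1, 6, 5, 1, 4, 7, 187]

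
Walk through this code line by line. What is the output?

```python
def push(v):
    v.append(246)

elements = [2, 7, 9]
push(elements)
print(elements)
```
[2, 7, 9, 246]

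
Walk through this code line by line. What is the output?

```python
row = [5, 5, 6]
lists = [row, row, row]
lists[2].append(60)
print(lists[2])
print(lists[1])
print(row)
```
[5, 5, 6, 60]
[5, 5, 6, 60]
[5, 5, 6, 60]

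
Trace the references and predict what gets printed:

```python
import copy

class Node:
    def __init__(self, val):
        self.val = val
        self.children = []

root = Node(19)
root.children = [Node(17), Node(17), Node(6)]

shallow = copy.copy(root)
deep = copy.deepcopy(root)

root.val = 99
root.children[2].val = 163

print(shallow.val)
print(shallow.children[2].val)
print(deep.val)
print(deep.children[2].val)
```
19
163
19
6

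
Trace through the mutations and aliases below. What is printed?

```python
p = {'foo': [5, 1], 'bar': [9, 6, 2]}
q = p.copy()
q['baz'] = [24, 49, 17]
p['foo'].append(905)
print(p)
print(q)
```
{'foo': [5, 1, 905], 'bar': [9, 6, 2]}
{'foo': [5, 1, 905], 'bar': [9, 6, 2], 'baz': [24, 49, 17]}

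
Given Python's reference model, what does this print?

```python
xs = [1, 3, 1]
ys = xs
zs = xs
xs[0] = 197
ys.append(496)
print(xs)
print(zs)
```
[197, 3, 1, 496]
[197, 3, 1, 496]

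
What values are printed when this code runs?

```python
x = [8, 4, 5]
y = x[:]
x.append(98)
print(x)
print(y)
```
[8, 4, 5, 98]
[8, 4, 5]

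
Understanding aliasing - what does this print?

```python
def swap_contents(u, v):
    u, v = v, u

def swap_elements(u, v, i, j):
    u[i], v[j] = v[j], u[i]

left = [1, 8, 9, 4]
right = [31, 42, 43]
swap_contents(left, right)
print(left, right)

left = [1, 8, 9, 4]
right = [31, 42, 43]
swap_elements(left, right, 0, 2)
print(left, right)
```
[1, 8, 9, 4] [31, 42, 43]
[43, 8, 9, 4] [31, 42, 1]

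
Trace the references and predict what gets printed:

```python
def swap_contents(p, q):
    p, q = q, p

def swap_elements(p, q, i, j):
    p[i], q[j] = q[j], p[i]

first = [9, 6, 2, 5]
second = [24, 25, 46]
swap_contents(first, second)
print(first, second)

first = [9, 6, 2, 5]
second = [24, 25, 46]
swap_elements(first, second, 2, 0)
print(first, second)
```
[9, 6, 2, 5] [24, 25, 46]
[9, 6, 24, 5] [2, 25, 46]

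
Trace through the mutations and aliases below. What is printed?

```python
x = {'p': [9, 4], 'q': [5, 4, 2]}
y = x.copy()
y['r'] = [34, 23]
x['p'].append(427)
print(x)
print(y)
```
{'p': [9, 4, 427], 'q': [5, 4, 2]}
{'p': [9, 4, 427], 'q': [5, 4, 2], 'r': [34, 23]}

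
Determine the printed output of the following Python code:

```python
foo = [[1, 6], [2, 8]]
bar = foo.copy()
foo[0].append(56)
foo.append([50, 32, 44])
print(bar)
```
[[1, 6, 56], [2, 8]]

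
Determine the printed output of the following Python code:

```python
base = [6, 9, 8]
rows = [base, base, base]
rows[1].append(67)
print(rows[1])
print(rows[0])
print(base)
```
[6, 9, 8, 67]
[6, 9, 8, 67]
[6, 9, 8, 67]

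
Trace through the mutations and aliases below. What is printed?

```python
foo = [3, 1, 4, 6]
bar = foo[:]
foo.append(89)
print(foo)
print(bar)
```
[3, 1, 4, 6, 89]
[3, 1, 4, 6]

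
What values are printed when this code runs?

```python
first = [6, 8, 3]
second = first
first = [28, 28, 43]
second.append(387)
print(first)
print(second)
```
[28, 28, 43]
[6, 8, 3, 387]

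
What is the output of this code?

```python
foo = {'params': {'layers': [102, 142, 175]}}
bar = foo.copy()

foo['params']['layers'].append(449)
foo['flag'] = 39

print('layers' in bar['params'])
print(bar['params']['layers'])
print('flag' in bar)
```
True
[102, 142, 175, 449]
False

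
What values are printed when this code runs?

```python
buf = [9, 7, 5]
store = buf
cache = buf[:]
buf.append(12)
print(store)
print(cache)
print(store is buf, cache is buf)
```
[9, 7, 5, 12]
[9, 7, 5]
True False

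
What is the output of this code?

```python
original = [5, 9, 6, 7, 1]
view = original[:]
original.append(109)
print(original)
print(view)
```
[5, 9, 6, 7, 1, 109]
[5, 9, 6, 7, 1]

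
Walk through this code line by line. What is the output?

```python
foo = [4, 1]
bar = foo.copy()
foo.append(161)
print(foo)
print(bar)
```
[4, 1, 161]
[4, 1]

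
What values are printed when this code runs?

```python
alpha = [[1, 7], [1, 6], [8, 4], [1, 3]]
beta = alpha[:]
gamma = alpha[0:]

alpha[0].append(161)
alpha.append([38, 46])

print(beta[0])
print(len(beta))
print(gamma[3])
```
[1, 7, 161]
4
[1, 3]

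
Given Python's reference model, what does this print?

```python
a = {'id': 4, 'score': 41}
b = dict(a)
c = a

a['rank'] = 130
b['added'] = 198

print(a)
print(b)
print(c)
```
{'id': 4, 'score': 41, 'rank': 130}
{'id': 4, 'score': 41, 'added': 198}
{'id': 4, 'score': 41, 'rank': 130}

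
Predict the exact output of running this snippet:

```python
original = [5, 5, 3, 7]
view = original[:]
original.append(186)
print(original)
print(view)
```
[5, 5, 3, 7, 186]
[5, 5, 3, 7]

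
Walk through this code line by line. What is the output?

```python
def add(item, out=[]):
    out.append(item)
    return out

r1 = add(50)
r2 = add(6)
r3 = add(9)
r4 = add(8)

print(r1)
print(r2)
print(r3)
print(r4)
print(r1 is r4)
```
[50, 6, 9, 8]
[50, 6, 9, 8]
[50, 6, 9, 8]
[50, 6, 9, 8]
True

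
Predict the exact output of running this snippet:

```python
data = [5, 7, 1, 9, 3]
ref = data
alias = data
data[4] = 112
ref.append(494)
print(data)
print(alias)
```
[5, 7, 1, 9, 112, 494]
[5, 7, 1, 9, 112, 494]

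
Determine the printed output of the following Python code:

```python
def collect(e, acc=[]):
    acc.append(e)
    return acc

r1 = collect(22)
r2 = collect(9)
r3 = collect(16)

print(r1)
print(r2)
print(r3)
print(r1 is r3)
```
[22, 9, 16]
[22, 9, 16]
[22, 9, 16]
True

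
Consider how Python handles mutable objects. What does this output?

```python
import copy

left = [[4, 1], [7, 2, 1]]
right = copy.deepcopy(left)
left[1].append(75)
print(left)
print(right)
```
[[4, 1], [7, 2, 1, 75]]
[[4, 1], [7, 2, 1]]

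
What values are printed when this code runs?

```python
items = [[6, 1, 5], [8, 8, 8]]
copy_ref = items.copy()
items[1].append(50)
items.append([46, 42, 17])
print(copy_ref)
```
[[6, 1, 5], [8, 8, 8, 50]]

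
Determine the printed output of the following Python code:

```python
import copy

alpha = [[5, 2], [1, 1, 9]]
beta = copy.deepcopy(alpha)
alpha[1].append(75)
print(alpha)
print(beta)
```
[[5, 2], [1, 1, 9, 75]]
[[5, 2], [1, 1, 9]]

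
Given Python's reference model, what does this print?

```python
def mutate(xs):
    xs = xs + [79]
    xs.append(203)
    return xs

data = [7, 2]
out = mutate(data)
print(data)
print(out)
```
[7, 2]
[7, 2, 79, 203]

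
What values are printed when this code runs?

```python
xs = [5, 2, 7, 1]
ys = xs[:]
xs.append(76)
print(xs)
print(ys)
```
[5, 2, 7, 1, 76]
[5, 2, 7, 1]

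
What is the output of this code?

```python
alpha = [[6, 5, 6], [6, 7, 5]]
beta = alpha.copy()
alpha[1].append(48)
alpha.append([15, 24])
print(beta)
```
[[6, 5, 6], [6, 7, 5, 48]]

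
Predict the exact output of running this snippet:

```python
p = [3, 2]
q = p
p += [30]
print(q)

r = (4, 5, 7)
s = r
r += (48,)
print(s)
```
[3, 2, 30]
(4, 5, 7)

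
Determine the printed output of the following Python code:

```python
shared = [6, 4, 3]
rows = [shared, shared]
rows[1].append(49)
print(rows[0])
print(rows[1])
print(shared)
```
[6, 4, 3, 49]
[6, 4, 3, 49]
[6, 4, 3, 49]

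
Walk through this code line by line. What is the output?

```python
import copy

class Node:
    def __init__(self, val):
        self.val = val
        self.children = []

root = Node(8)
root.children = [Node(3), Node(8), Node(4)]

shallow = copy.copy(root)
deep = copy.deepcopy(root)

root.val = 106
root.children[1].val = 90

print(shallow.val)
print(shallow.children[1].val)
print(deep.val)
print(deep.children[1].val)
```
8
90
8
8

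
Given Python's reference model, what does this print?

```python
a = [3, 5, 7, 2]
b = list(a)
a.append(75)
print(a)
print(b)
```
[3, 5, 7, 2, 75]
[3, 5, 7, 2]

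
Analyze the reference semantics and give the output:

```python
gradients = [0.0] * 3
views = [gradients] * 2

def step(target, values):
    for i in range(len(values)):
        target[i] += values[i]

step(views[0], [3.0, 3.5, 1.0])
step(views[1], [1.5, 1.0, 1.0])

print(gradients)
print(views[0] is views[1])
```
[4.5, 4.5, 2.0]
True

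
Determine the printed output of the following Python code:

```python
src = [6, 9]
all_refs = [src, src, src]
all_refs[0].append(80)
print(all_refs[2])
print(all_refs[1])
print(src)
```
[6, 9, 80]
[6, 9, 80]
[6, 9, 80]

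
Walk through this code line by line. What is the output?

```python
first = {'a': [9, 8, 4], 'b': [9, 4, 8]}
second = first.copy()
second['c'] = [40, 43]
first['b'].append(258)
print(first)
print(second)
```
{'a': [9, 8, 4], 'b': [9, 4, 8, 258]}
{'a': [9, 8, 4], 'b': [9, 4, 8, 258], 'c': [40, 43]}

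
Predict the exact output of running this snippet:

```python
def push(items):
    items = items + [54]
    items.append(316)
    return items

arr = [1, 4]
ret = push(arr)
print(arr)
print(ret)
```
[1, 4]
[1, 4, 54, 316]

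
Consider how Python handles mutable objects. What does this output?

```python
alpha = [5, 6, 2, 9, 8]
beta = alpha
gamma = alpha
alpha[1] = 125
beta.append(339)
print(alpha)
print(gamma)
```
[5, 125, 2, 9, 8, 339]
[5, 125, 2, 9, 8, 339]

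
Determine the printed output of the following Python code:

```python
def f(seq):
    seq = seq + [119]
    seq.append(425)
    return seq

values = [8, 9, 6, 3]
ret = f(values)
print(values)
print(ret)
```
[8, 9, 6, 3]
[8, 9, 6, 3, 119, 425]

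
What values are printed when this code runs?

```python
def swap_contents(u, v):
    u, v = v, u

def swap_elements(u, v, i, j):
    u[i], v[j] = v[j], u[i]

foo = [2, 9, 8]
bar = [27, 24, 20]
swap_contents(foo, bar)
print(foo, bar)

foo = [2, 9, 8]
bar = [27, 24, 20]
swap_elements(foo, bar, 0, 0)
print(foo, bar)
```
[2, 9, 8] [27, 24, 20]
[27, 9, 8] [2, 24, 20]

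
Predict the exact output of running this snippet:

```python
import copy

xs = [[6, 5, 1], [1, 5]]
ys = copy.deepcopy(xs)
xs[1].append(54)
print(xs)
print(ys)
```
[[6, 5, 1], [1, 5, 54]]
[[6, 5, 1], [1, 5]]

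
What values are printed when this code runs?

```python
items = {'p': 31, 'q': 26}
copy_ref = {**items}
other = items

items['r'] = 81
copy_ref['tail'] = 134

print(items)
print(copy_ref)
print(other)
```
{'p': 31, 'q': 26, 'r': 81}
{'p': 31, 'q': 26, 'tail': 134}
{'p': 31, 'q': 26, 'r': 81}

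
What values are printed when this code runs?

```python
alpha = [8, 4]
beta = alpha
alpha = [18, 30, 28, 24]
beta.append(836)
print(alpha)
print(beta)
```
[18, 30, 28, 24]
[8, 4, 836]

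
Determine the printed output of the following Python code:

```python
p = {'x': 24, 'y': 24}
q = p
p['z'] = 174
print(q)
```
{'x': 24, 'y': 24, 'z': 174}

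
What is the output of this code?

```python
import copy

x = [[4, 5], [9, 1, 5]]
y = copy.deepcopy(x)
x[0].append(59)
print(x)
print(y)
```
[[4, 5, 59], [9, 1, 5]]
[[4, 5], [9, 1, 5]]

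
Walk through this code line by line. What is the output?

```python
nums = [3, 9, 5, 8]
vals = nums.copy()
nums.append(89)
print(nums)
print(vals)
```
[3, 9, 5, 8, 89]
[3, 9, 5, 8]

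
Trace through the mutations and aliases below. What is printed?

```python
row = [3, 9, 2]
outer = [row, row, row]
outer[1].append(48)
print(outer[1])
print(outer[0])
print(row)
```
[3, 9, 2, 48]
[3, 9, 2, 48]
[3, 9, 2, 48]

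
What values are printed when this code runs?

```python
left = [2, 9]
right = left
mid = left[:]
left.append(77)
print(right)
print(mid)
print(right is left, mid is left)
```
[2, 9, 77]
[2, 9]
True False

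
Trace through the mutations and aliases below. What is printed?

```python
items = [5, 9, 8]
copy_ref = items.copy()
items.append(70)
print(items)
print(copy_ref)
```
[5, 9, 8, 70]
[5, 9, 8]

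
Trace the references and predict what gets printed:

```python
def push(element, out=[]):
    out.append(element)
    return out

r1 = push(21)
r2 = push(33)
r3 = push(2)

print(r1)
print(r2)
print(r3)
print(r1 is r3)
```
[21, 33, 2]
[21, 33, 2]
[21, 33, 2]
True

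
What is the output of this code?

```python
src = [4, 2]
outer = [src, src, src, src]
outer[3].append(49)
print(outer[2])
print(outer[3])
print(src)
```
[4, 2, 49]
[4, 2, 49]
[4, 2, 49]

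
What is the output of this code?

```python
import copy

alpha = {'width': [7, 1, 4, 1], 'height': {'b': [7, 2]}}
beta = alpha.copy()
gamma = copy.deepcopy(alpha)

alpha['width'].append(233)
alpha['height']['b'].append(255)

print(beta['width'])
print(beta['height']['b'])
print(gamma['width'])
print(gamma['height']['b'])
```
[7, 1, 4, 1, 233]
[7, 2, 255]
[7, 1, 4, 1]
[7, 2]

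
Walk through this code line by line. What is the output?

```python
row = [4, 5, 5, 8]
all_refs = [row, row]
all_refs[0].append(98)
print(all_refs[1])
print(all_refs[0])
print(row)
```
[4, 5, 5, 8, 98]
[4, 5, 5, 8, 98]
[4, 5, 5, 8, 98]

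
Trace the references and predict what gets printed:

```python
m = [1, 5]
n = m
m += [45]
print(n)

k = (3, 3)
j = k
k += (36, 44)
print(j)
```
[1, 5, 45]
(3, 3)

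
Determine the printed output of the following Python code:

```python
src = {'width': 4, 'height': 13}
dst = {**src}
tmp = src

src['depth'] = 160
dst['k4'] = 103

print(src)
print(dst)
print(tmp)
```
{'width': 4, 'height': 13, 'depth': 160}
{'width': 4, 'height': 13, 'k4': 103}
{'width': 4, 'height': 13, 'depth': 160}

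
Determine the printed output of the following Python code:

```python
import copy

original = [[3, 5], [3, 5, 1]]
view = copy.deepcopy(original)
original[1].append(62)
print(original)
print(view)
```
[[3, 5], [3, 5, 1, 62]]
[[3, 5], [3, 5, 1]]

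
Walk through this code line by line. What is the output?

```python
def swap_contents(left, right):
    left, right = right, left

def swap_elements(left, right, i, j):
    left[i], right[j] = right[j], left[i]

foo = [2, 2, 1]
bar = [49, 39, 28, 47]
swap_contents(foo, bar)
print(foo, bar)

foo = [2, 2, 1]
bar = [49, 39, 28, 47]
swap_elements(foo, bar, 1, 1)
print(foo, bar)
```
[2, 2, 1] [49, 39, 28, 47]
[2, 39, 1] [49, 2, 28, 47]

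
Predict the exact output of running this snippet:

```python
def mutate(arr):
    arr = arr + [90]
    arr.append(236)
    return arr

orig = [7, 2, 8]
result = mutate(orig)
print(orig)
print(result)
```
[7, 2, 8]
[7, 2, 8, 90, 236]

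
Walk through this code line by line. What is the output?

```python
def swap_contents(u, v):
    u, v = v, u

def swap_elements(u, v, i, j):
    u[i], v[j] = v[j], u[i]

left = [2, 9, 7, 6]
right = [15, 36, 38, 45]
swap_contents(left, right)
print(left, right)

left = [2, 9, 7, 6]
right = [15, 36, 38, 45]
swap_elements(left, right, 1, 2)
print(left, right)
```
[2, 9, 7, 6] [15, 36, 38, 45]
[2, 38, 7, 6] [15, 36, 9, 45]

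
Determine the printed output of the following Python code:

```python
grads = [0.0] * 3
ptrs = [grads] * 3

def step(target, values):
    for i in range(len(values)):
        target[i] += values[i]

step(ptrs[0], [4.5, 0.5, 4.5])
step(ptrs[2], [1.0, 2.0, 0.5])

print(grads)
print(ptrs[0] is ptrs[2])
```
[5.5, 2.5, 5.0]
True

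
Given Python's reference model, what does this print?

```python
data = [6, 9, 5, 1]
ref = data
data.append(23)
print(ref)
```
[6, 9, 5, 1, 23]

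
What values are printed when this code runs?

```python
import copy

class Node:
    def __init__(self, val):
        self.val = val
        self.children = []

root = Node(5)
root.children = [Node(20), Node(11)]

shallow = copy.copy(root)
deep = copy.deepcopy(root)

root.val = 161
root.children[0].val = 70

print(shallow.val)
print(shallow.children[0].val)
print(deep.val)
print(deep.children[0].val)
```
5
70
5
20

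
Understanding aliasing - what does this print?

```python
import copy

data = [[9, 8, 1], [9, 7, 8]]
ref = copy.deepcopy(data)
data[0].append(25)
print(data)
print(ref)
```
[[9, 8, 1, 25], [9, 7, 8]]
[[9, 8, 1], [9, 7, 8]]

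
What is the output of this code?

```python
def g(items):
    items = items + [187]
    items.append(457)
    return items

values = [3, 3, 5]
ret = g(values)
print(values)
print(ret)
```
[3, 3, 5]
[3, 3, 5, 187, 457]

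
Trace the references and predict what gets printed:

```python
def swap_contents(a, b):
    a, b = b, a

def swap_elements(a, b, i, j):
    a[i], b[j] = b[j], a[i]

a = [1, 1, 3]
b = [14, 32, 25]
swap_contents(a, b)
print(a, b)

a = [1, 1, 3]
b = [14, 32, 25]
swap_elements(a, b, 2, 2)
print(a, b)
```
[1, 1, 3] [14, 32, 25]
[1, 1, 25] [14, 32, 3]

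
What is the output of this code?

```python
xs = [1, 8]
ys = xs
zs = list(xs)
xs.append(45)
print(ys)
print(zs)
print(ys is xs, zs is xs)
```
[1, 8, 45]
[1, 8]
True False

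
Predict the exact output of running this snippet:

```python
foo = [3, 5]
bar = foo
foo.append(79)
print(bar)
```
[3, 5, 79]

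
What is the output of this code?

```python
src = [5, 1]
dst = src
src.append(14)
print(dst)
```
[5, 1, 14]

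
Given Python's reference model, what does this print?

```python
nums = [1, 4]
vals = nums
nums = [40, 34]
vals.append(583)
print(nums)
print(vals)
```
[40, 34]
[1, 4, 583]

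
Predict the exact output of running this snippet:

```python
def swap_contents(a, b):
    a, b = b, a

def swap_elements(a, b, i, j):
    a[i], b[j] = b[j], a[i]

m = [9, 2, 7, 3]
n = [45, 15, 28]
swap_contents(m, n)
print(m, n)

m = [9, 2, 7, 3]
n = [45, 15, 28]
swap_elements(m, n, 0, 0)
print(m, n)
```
[9, 2, 7, 3] [45, 15, 28]
[45, 2, 7, 3] [9, 15, 28]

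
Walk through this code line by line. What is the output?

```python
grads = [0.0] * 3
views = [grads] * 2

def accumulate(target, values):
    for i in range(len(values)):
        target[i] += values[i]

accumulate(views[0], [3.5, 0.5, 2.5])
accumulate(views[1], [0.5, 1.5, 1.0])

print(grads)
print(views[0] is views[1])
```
[4.0, 2.0, 3.5]
True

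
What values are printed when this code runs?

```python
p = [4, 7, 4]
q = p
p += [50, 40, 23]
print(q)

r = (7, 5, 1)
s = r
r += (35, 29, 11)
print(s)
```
[4, 7, 4, 50, 40, 23]
(7, 5, 1)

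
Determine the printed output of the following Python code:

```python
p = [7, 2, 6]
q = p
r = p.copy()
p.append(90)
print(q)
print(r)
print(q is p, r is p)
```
[7, 2, 6, 90]
[7, 2, 6]
True False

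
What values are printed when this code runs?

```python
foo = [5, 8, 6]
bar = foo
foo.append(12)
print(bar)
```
[5, 8, 6, 12]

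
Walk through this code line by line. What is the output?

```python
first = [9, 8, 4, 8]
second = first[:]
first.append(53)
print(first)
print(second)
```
[9, 8, 4, 8, 53]
[9, 8, 4, 8]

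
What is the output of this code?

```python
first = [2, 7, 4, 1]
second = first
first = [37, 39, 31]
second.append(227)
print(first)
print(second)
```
[37, 39, 31]
[2, 7, 4, 1, 227]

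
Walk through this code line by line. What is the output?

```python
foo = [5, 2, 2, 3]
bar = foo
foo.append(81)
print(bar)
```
[5, 2, 2, 3, 81]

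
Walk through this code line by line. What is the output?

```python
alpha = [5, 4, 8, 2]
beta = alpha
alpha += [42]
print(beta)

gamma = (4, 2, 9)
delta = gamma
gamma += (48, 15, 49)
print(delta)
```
[5, 4, 8, 2, 42]
(4, 2, 9)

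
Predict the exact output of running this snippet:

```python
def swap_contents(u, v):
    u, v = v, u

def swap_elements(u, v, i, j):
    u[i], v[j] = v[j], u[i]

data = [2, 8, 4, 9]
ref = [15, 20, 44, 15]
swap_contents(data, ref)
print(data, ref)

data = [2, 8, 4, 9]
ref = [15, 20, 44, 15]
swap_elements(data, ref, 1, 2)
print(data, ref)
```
[2, 8, 4, 9] [15, 20, 44, 15]
[2, 44, 4, 9] [15, 20, 8, 15]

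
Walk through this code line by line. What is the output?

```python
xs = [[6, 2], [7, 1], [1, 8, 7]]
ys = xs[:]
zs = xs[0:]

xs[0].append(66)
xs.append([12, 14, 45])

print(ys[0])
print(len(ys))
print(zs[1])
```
[6, 2, 66]
3
[7, 1]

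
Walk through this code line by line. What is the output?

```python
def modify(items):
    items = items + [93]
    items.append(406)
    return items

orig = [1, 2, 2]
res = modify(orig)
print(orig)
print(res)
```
[1, 2, 2]
[1, 2, 2, 93, 406]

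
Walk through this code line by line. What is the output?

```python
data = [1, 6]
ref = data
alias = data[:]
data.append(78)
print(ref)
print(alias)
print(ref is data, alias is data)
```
[1, 6, 78]
[1, 6]
True False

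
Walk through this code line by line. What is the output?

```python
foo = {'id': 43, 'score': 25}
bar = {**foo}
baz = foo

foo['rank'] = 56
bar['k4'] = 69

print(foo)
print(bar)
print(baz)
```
{'id': 43, 'score': 25, 'rank': 56}
{'id': 43, 'score': 25, 'k4': 69}
{'id': 43, 'score': 25, 'rank': 56}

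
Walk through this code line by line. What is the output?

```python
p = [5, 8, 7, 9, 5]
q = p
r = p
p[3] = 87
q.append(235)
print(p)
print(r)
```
[5, 8, 7, 87, 5, 235]
[5, 8, 7, 87, 5, 235]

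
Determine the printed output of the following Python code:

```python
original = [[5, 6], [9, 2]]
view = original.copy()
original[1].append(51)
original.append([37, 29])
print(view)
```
[[5, 6], [9, 2, 51]]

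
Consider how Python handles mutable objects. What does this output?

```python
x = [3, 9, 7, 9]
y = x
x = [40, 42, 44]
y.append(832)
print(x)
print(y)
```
[40, 42, 44]
[3, 9, 7, 9, 832]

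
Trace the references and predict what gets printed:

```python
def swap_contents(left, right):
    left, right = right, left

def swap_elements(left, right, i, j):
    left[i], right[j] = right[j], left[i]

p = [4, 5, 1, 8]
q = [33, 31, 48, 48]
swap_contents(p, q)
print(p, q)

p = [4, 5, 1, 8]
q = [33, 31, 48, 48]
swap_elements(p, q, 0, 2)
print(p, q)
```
[4, 5, 1, 8] [33, 31, 48, 48]
[48, 5, 1, 8] [33, 31, 4, 48]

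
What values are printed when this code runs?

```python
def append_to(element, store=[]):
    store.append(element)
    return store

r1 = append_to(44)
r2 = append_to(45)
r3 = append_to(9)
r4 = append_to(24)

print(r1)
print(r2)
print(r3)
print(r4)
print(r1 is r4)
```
[44, 45, 9, 24]
[44, 45, 9, 24]
[44, 45, 9, 24]
[44, 45, 9, 24]
True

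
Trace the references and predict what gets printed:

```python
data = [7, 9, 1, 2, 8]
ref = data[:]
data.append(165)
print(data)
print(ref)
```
[7, 9, 1, 2, 8, 165]
[7, 9, 1, 2, 8]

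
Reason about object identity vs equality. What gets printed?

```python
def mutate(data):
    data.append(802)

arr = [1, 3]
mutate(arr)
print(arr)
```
[1, 3, 802]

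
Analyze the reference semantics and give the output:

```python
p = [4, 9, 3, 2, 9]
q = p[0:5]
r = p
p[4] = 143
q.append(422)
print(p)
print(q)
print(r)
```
[4, 9, 3, 2, 143]
[4, 9, 3, 2, 9, 422]
[4, 9, 3, 2, 143]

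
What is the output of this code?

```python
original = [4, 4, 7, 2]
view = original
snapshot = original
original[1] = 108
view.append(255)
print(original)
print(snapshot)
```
[4, 108, 7, 2, 255]
[4, 108, 7, 2, 255]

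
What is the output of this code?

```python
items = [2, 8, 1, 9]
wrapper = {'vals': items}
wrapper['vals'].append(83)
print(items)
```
[2, 8, 1, 9, 83]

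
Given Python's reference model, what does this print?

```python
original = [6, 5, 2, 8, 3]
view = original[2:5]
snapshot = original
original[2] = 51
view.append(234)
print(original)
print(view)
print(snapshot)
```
[6, 5, 51, 8, 3]
[2, 8, 3, 234]
[6, 5, 51, 8, 3]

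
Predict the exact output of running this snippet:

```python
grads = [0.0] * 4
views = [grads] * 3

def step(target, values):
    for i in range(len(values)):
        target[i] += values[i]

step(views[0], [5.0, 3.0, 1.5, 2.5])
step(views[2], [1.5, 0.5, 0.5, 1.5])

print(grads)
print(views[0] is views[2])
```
[6.5, 3.5, 2.0, 4.0]
True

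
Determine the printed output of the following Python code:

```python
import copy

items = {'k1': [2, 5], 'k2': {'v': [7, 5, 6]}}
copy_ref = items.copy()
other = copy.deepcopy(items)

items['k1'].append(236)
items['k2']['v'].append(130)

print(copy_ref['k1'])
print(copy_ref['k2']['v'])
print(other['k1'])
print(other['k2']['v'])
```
[2, 5, 236]
[7, 5, 6, 130]
[2, 5]
[7, 5, 6]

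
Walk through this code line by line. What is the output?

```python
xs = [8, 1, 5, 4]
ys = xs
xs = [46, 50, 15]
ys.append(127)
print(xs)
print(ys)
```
[46, 50, 15]
[8, 1, 5, 4, 127]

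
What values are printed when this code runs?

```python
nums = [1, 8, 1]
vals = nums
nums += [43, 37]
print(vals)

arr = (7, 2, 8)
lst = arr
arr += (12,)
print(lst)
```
[1, 8, 1, 43, 37]
(7, 2, 8)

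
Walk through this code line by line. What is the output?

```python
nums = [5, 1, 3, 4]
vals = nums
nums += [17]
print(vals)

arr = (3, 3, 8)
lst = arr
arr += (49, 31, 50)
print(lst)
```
[5, 1, 3, 4, 17]
(3, 3, 8)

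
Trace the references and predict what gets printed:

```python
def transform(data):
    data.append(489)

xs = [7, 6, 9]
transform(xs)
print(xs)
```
[7, 6, 9, 489]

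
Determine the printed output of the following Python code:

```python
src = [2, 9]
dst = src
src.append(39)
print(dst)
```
[2, 9, 39]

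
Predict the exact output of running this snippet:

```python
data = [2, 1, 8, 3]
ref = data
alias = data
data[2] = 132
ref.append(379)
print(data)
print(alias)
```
[2, 1, 132, 3, 379]
[2, 1, 132, 3, 379]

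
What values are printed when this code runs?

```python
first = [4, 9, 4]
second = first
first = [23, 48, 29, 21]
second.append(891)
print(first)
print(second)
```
[23, 48, 29, 21]
[4, 9, 4, 891]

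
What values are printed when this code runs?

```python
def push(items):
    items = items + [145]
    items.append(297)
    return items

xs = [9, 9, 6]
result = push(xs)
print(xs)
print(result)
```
[9, 9, 6]
[9, 9, 6, 145, 297]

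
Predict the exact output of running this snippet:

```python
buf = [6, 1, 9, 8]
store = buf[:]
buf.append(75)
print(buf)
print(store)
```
[6, 1, 9, 8, 75]
[6, 1, 9, 8]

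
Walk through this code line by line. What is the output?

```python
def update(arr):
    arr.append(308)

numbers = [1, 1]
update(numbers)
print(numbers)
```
[1, 1, 308]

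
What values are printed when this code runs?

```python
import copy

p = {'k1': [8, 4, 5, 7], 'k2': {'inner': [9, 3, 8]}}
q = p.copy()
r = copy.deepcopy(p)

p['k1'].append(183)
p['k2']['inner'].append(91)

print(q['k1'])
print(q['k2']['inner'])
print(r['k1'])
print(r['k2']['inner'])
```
[8, 4, 5, 7, 183]
[9, 3, 8, 91]
[8, 4, 5, 7]
[9, 3, 8]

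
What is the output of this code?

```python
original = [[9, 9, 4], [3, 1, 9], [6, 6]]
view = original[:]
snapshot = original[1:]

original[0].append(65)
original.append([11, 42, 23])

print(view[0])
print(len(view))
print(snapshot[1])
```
[9, 9, 4, 65]
3
[6, 6]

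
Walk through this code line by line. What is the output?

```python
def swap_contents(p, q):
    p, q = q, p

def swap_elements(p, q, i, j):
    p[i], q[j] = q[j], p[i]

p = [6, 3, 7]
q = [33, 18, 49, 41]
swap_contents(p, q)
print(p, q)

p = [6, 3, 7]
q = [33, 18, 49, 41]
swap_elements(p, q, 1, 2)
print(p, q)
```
[6, 3, 7] [33, 18, 49, 41]
[6, 49, 7] [33, 18, 3, 41]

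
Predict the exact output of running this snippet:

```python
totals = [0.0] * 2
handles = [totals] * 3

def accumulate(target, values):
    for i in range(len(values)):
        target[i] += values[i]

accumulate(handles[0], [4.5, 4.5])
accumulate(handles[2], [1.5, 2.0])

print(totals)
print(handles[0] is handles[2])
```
[6.0, 6.5]
True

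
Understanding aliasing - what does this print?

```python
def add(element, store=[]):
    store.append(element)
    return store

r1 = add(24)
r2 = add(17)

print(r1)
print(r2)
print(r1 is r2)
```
[24, 17]
[24, 17]
True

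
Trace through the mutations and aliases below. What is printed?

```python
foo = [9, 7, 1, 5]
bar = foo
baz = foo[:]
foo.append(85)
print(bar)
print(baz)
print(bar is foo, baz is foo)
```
[9, 7, 1, 5, 85]
[9, 7, 1, 5]
True False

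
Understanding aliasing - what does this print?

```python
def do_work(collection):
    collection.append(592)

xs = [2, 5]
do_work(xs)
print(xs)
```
[2, 5, 592]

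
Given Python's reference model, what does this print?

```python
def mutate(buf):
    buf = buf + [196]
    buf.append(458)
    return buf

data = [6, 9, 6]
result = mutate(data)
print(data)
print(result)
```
[6, 9, 6]
[6, 9, 6, 196, 458]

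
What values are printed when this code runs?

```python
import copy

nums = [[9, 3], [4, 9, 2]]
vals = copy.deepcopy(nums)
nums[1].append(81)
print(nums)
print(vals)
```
[[9, 3], [4, 9, 2, 81]]
[[9, 3], [4, 9, 2]]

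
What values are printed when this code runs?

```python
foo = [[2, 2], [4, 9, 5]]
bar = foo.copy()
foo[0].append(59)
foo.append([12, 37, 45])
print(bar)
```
[[2, 2, 59], [4, 9, 5]]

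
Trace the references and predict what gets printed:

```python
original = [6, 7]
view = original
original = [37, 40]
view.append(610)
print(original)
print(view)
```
[37, 40]
[6, 7, 610]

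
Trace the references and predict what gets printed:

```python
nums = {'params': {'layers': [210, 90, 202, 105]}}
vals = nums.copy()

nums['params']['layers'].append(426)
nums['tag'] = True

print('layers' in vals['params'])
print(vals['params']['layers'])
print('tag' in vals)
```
True
[210, 90, 202, 105, 426]
False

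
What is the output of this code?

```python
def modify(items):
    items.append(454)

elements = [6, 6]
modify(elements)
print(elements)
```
[6, 6, 454]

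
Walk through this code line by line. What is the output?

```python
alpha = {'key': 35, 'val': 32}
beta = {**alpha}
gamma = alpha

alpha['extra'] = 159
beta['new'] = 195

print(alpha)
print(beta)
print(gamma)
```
{'key': 35, 'val': 32, 'extra': 159}
{'key': 35, 'val': 32, 'new': 195}
{'key': 35, 'val': 32, 'extra': 159}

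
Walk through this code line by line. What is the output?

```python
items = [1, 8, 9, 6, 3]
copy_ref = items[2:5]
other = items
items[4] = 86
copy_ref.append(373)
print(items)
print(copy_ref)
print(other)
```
[1, 8, 9, 6, 86]
[9, 6, 3, 373]
[1, 8, 9, 6, 86]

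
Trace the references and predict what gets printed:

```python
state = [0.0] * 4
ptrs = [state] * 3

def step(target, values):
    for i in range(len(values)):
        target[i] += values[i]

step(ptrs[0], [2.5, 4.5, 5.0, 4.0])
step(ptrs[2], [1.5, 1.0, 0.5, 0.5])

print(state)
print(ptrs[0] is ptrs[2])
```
[4.0, 5.5, 5.5, 4.5]
True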